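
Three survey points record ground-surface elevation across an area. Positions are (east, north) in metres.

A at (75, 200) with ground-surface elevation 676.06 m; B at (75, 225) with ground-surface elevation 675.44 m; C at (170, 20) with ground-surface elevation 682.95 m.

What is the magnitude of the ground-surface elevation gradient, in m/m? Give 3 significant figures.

0.0356 m/m

Differences from A: to B (Δx, Δy, Δh) = (0, 25, -0.62); to C = (95, -180, +6.89).
Solve a·Δx + b·Δy = Δz: det = 0·(-180) − 95·25 = -2375.
∂z/∂x = [(-0.62)·(-180) − (+6.89)·25] / -2375 = +0.02554
∂z/∂y = [0·(+6.89) − 95·(-0.62)] / -2375 = -0.02480
|∇f| = √(0.02554² + -0.02480²) = 0.0356 m/m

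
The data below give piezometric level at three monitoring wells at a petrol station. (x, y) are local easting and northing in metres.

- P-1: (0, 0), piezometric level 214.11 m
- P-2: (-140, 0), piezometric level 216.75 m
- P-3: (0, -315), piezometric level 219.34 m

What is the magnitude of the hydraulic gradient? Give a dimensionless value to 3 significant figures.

0.0251

∂h/∂x = (216.75 − 214.11) / (-140 − 0) = -0.01886
∂h/∂y = (219.34 − 214.11) / (-315 − 0) = -0.01660
|∇h| = √(-0.01886² + -0.01660²) = 0.02512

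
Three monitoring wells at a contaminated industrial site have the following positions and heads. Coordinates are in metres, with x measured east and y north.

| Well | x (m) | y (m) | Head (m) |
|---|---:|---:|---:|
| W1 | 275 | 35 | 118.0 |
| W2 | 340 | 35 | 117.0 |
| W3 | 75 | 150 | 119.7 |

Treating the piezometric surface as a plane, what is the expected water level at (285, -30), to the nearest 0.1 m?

Differences from W1: to W2 (Δx, Δy, Δh) = (65, 0, -1.0); to W3 = (-200, 115, +1.7).
Solve a·Δx + b·Δy = Δh: det = 65·115 − (-200)·0 = 7475.
∂h/∂x = [(-1.0)·115 − (+1.7)·0] / 7475 = -0.01538
∂h/∂y = [65·(+1.7) − (-200)·(-1.0)] / 7475 = -0.01197
h(285, -30) = 118.0 + (-0.01538)·(10) + (-0.01197)·(-65) = 118.0 -0.154 +0.778 = 118.624 m.

118.6 m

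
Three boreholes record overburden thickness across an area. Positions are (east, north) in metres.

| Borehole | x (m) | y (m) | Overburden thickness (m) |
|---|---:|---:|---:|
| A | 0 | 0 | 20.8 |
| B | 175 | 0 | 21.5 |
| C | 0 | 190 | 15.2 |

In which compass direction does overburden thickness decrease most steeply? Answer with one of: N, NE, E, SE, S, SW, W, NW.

N

∂d/∂x = (21.5 − 20.8) / (175 − 0) = +0.004000
∂d/∂y = (15.2 − 20.8) / (190 − 0) = -0.02947
Steepest decrease is along −∇f = (-0.004000 E, +0.02947 N) → north.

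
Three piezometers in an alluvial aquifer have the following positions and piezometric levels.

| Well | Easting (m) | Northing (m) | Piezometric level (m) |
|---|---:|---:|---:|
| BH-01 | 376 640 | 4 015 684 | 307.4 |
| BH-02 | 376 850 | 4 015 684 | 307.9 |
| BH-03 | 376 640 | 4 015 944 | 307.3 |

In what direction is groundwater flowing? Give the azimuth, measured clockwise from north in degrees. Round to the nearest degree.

279°

∂h/∂x = (307.9 − 307.4) / (376850 − 376640) = +0.002381
∂h/∂y = (307.3 − 307.4) / (4015944 − 4015684) = -0.0003846
Flow direction (−∇h) has components (-0.002381 E, +0.0003846 N).
Azimuth = atan2(E, N) = atan2(-0.002381, +0.0003846) = 279.2° ≈ 279°.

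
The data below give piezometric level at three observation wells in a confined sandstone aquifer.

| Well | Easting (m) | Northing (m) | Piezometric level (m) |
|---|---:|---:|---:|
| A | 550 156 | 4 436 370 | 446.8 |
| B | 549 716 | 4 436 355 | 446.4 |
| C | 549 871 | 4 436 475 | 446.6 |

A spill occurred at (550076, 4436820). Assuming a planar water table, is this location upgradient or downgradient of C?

upgradient

With h = a·x + b·y + c and A as origin, the differences give:
  (-440)·a + (-15)·b = -0.4
  (-285)·a + 105·b = -0.2
Eliminate b (×105 and ×(-15), subtract): -50475·a = -45.00 → a = ∂h/∂x = +0.0008915
Back-substitute: b = ∂h/∂y = +0.0005151.
Head at (550076, 4436820) = 446.8 + (+0.0008915)·(-80) + (+0.0005151)·(450) = 446.96 m.
That is higher than the 446.6 m at C, so the point is upgradient.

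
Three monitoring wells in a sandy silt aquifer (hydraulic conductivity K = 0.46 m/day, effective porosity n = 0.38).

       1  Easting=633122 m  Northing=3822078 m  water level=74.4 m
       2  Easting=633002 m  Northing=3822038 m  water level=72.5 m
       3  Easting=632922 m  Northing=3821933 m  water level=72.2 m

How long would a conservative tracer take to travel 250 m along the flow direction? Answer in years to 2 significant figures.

24 years

With h = a·x + b·y + c and 1 as origin, the differences give:
  (-120)·a + (-40)·b = -1.9
  (-200)·a + (-145)·b = -2.2
Eliminate b (×(-145) and ×(-40), subtract): 9400·a = 187.50 → a = ∂h/∂x = +0.01995
Back-substitute: b = ∂h/∂y = -0.01234.
|∇h| = √(0.01995² + -0.01234²) = 0.02346
Seepage velocity v = K·i/n = 0.46 × 0.02346 / 0.38 = 0.0284 m/day.
t = 250 / 0.0284 = 8803 days = 24.1 years.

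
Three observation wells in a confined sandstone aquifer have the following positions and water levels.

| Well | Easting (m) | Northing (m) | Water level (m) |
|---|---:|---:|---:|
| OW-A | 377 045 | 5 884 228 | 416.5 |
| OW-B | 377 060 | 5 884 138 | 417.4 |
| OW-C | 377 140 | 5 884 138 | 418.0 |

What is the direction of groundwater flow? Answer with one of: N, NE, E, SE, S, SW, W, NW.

NW

Differences from OW-A: to OW-B (Δx, Δy, Δh) = (15, -90, +0.9); to OW-C = (95, -90, +1.5).
Solve a·Δx + b·Δy = Δh: det = 15·(-90) − 95·(-90) = 7200.
∂h/∂x = [(+0.9)·(-90) − (+1.5)·(-90)] / 7200 = +0.007500
∂h/∂y = [15·(+1.5) − 95·(+0.9)] / 7200 = -0.008750
Flow = −∇h = (-0.007500 east, +0.008750 north), which points northwest.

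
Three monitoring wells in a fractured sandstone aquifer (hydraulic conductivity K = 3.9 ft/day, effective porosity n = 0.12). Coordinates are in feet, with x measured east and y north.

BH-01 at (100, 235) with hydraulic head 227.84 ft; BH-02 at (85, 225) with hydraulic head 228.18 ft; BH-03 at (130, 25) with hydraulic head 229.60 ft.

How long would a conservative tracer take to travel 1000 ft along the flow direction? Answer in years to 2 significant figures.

Taking BH-01 as reference: BH-02−BH-01 = (-15, -10, +0.34); BH-03−BH-01 = (30, -210, +1.76).
Determinant of the coordinate differences = (-15)·(-210) − 30·(-10) = 3450.
∂h/∂x = [(+0.34)·(-210) − (+1.76)·(-10)] / 3450 = -0.01559
∂h/∂y = [(-15)·(+1.76) − 30·(+0.34)] / 3450 = -0.01061
|∇h| = √(-0.01559² + -0.01061²) = 0.01886
Seepage velocity v = K·i/n = 3.9 × 0.01886 / 0.12 = 0.6129 ft/day.
t = 1000 / 0.6129 = 1632 days = 4.47 years.

4.5 years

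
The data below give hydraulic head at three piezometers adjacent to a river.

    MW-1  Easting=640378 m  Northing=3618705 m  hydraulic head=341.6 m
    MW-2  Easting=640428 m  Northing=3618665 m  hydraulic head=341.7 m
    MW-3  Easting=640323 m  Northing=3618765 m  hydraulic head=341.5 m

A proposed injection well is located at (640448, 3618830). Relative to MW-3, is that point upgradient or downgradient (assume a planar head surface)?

Three-point gradient (reference MW-1): Δ to MW-2 = (50, -40, +0.1), Δ to MW-3 = (-55, 60, -0.1).
∂h/∂x = +0.002500, ∂h/∂y = +0.0006250 (det = 800).
Head at (640448, 3618830) = 341.6 + (+0.002500)·(70) + (+0.0006250)·(125) = 341.85 m.
That is higher than the 341.5 m at MW-3, so the point is upgradient.

upgradient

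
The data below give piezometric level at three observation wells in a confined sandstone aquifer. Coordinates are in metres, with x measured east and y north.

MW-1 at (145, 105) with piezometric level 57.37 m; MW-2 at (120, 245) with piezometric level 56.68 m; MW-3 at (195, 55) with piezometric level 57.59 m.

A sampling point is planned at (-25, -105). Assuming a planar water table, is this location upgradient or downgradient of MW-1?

upgradient

Taking MW-1 as reference: MW-2−MW-1 = (-25, 140, -0.69); MW-3−MW-1 = (50, -50, +0.22).
Determinant of the coordinate differences = (-25)·(-50) − 50·140 = -5750.
∂h/∂x = [(-0.69)·(-50) − (+0.22)·140] / -5750 = -0.0006435
∂h/∂y = [(-25)·(+0.22) − 50·(-0.69)] / -5750 = -0.005043
Head at (-25, -105) = 57.37 + (-0.0006435)·(-170) + (-0.005043)·(-210) = 58.54 m.
That is higher than the 57.37 m at MW-1, so the point is upgradient.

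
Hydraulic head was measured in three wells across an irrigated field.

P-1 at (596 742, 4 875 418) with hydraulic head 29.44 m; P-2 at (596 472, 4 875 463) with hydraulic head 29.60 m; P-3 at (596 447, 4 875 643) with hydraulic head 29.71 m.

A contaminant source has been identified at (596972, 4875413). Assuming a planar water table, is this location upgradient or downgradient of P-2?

Differences from P-1: to P-2 (Δx, Δy, Δh) = (-270, 45, +0.16); to P-3 = (-295, 225, +0.27).
Solve a·Δx + b·Δy = Δh: det = (-270)·225 − (-295)·45 = -47475.
∂h/∂x = [(+0.16)·225 − (+0.27)·45] / -47475 = -0.0005024
∂h/∂y = [(-270)·(+0.27) − (-295)·(+0.16)] / -47475 = +0.0005413
Head at (596972, 4875413) = 29.44 + (-0.0005024)·(230) + (+0.0005413)·(-5) = 29.32 m.
That is lower than the 29.60 m at P-2, so the point is downgradient.

downgradient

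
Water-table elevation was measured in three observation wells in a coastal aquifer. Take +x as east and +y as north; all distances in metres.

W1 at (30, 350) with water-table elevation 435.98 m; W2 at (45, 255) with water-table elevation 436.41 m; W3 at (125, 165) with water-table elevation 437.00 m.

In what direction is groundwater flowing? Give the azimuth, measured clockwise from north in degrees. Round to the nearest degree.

326°

Taking W1 as reference: W2−W1 = (15, -95, +0.43); W3−W1 = (95, -185, +1.02).
Determinant of the coordinate differences = 15·(-185) − 95·(-95) = 6250.
∂h/∂x = [(+0.43)·(-185) − (+1.02)·(-95)] / 6250 = +0.002776
∂h/∂y = [15·(+1.02) − 95·(+0.43)] / 6250 = -0.004088
Flow direction (−∇h) has components (-0.002776 E, +0.004088 N).
Azimuth = atan2(E, N) = atan2(-0.002776, +0.004088) = 325.8° ≈ 326°.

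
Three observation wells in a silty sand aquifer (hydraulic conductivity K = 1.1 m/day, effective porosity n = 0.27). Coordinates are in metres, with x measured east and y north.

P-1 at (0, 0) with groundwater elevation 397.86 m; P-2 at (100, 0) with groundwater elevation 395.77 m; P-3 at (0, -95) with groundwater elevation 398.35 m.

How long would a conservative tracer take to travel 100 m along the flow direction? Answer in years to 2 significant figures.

∂h/∂x = (395.77 − 397.86) / (100 − 0) = -0.02090
∂h/∂y = (398.35 − 397.86) / (-95 − 0) = -0.005158
|∇h| = √(-0.02090² + -0.005158²) = 0.02153
Seepage velocity v = K·i/n = 1.1 × 0.02153 / 0.27 = 0.08771 m/day.
t = 100 / 0.08771 = 1140 days = 3.12 years.

3.1 years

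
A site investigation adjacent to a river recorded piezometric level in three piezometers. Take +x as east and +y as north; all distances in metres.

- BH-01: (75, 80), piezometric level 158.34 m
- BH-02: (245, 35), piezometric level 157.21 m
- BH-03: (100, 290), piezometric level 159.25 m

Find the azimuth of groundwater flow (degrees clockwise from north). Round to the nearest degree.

Differences from BH-01: to BH-02 (Δx, Δy, Δh) = (170, -45, -1.13); to BH-03 = (25, 210, +0.91).
Determinant of the coordinate differences = 170·210 − 25·(-45) = 36825.
∂h/∂x = [(-1.13)·210 − (+0.91)·(-45)] / 36825 = -0.005332
∂h/∂y = [170·(+0.91) − 25·(-1.13)] / 36825 = +0.004968
Flow direction (−∇h) has components (+0.005332 E, -0.004968 N).
Azimuth = atan2(E, N) = atan2(+0.005332, -0.004968) = 133.0° ≈ 133°.

133°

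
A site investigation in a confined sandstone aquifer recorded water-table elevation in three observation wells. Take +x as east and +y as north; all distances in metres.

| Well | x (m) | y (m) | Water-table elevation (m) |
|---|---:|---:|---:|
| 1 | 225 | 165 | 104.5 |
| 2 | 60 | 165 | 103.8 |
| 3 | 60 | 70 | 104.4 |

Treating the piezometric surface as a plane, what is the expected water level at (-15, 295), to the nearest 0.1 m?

Three-point gradient (reference 1): Δ to 2 = (-165, 0, -0.7), Δ to 3 = (-165, -95, -0.1).
∂h/∂x = +0.004242, ∂h/∂y = -0.006316 (det = 15675).
h(-15, 295) = 104.5 + (+0.004242)·(-240) + (-0.006316)·(130) = 104.5 -1.018 -0.821 = 102.661 m.

102.7 m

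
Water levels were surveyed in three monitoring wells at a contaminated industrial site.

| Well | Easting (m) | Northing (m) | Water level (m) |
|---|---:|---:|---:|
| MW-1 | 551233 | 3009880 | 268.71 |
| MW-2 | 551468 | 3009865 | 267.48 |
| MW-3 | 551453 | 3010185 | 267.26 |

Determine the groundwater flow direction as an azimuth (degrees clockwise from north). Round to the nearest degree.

080°

Taking MW-1 as reference: MW-2−MW-1 = (235, -15, -1.23); MW-3−MW-1 = (220, 305, -1.45).
Solve a·Δx + b·Δy = Δh: det = 235·305 − 220·(-15) = 74975.
∂h/∂x = [(-1.23)·305 − (-1.45)·(-15)] / 74975 = -0.005294
∂h/∂y = [235·(-1.45) − 220·(-1.23)] / 74975 = -0.0009356
Flow direction (−∇h) has components (+0.005294 E, +0.0009356 N).
Azimuth = atan2(E, N) = atan2(+0.005294, +0.0009356) = 80.0° ≈ 080°.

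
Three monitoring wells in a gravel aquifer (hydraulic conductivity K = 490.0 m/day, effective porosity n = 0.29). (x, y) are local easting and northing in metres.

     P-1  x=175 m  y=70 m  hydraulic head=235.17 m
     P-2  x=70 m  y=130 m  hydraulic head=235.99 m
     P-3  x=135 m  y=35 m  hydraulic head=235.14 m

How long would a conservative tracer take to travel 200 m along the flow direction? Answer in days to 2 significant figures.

Taking P-1 as reference: P-2−P-1 = (-105, 60, +0.82); P-3−P-1 = (-40, -35, -0.03).
Determinant of the coordinate differences = (-105)·(-35) − (-40)·60 = 6075.
∂h/∂x = [(+0.82)·(-35) − (-0.03)·60] / 6075 = -0.004428
∂h/∂y = [(-105)·(-0.03) − (-40)·(+0.82)] / 6075 = +0.005918
|∇h| = √(-0.004428² + 0.005918²) = 0.007391
Seepage velocity v = K·i/n = 490.0 × 0.007391 / 0.29 = 12.49 m/day.
t = 200 / 12.49 = 16.01 days.

16 days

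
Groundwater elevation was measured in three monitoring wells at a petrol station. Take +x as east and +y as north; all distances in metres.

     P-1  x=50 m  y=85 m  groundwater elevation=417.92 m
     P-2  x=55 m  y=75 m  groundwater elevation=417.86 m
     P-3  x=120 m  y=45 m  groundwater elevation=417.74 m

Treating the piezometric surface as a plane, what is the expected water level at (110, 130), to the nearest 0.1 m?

418.3 m

With h = a·x + b·y + c and P-1 as origin, the differences give:
  5·a + (-10)·b = -0.06
  70·a + (-40)·b = -0.18
Eliminate b (×(-40) and ×(-10), subtract): 500·a = 0.600 → a = ∂h/∂x = +0.001200
Back-substitute: b = ∂h/∂y = +0.006600.
h(110, 130) = 417.92 + (+0.001200)·(60) + (+0.006600)·(45) = 417.92 +0.072 +0.297 = 418.289 m.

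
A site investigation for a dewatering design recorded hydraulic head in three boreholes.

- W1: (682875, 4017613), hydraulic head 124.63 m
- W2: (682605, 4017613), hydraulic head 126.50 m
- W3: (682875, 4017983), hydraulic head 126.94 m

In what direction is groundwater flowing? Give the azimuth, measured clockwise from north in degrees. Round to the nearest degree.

∂h/∂x = (126.50 − 124.63) / (682605 − 682875) = -0.006926
∂h/∂y = (126.94 − 124.63) / (4017983 − 4017613) = +0.006243
Flow direction (−∇h) has components (+0.006926 E, -0.006243 N).
Azimuth = atan2(E, N) = atan2(+0.006926, -0.006243) = 132.0° ≈ 132°.

132°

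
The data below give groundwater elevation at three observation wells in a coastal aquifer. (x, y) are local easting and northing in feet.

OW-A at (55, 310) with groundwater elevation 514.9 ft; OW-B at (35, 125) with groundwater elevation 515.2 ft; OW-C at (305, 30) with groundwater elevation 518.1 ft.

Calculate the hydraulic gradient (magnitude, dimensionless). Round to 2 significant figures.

0.010

Three-point gradient (reference OW-A): Δ to OW-B = (-20, -185, +0.3), Δ to OW-C = (250, -280, +3.2).
∂h/∂x = +0.009797, ∂h/∂y = -0.002681 (det = 51850).
|∇h| = √(0.009797² + -0.002681²) = 0.01016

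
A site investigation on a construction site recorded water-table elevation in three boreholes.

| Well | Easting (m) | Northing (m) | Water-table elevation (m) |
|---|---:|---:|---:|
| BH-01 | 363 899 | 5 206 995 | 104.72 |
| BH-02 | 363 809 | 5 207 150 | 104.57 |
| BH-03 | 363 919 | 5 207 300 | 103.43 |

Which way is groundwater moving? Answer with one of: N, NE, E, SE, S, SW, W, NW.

Three-point gradient (reference BH-01): Δ to BH-02 = (-90, 155, -0.15), Δ to BH-03 = (20, 305, -1.29).
∂h/∂x = -0.005047, ∂h/∂y = -0.003899 (det = -30550).
Flow = −∇h = (+0.005047 east, +0.003899 north), which points northeast.

NE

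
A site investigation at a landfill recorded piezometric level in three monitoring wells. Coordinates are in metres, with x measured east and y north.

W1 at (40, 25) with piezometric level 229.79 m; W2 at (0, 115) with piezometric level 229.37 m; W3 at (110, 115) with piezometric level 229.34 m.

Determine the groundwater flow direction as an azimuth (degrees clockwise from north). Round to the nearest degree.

Taking W1 as reference: W2−W1 = (-40, 90, -0.42); W3−W1 = (70, 90, -0.45).
Solve a·Δx + b·Δy = Δh: det = (-40)·90 − 70·90 = -9900.
∂h/∂x = [(-0.42)·90 − (-0.45)·90] / -9900 = -0.0002727
∂h/∂y = [(-40)·(-0.45) − 70·(-0.42)] / -9900 = -0.004788
Flow direction (−∇h) has components (+0.0002727 E, +0.004788 N).
Azimuth = atan2(E, N) = atan2(+0.0002727, +0.004788) = 3.3° ≈ 003°.

003°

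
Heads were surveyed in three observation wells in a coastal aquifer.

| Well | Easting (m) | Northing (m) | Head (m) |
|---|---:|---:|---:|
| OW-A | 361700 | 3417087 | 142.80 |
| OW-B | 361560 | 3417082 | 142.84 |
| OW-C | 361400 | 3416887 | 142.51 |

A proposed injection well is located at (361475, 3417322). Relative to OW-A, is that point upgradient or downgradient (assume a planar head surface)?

Differences from OW-A: to OW-B (Δx, Δy, Δh) = (-140, -5, +0.04); to OW-C = (-300, -200, -0.29).
Determinant of the coordinate differences = (-140)·(-200) − (-300)·(-5) = 26500.
∂h/∂x = [(+0.04)·(-200) − (-0.29)·(-5)] / 26500 = -0.0003566
∂h/∂y = [(-140)·(-0.29) − (-300)·(+0.04)] / 26500 = +0.001985
Head at (361475, 3417322) = 142.80 + (-0.0003566)·(-225) + (+0.001985)·(235) = 143.35 m.
That is higher than the 142.80 m at OW-A, so the point is upgradient.

upgradient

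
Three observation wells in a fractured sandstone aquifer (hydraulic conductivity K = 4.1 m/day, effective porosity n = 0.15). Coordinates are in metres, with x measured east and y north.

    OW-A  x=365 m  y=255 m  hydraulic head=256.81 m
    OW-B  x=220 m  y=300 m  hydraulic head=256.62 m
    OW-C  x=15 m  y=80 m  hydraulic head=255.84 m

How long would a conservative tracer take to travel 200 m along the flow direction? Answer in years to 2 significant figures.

7.7 years

With h = a·x + b·y + c and OW-A as origin, the differences give:
  (-145)·a + 45·b = -0.19
  (-350)·a + (-175)·b = -0.97
Eliminate b (×(-175) and ×45, subtract): 41125·a = 76.900 → a = ∂h/∂x = +0.001870
Back-substitute: b = ∂h/∂y = +0.001803.
|∇h| = √(0.001870² + 0.001803²) = 0.002598
Seepage velocity v = K·i/n = 4.1 × 0.002598 / 0.15 = 0.07101 m/day.
t = 200 / 0.07101 = 2817 days = 7.71 years.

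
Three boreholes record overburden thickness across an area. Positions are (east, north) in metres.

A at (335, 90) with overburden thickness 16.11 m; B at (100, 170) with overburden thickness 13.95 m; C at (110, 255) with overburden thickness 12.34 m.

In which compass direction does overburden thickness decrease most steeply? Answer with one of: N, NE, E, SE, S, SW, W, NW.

N

With d = a·x + b·y + c and A as origin, the differences give:
  (-235)·a + 80·b = -2.16
  (-225)·a + 165·b = -3.77
Eliminate b (×165 and ×80, subtract): -20775·a = -54.800 → a = ∂d/∂x = +0.002638
Back-substitute: b = ∂d/∂y = -0.01925.
Steepest decrease is along −∇f = (-0.002638 E, +0.01925 N) → north.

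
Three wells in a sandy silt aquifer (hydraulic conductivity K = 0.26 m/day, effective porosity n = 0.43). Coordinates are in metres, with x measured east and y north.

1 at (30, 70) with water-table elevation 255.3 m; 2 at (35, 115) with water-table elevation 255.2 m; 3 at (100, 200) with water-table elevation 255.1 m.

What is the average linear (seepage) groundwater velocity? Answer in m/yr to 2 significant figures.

0.64 m/yr

Three-point gradient (reference 1): Δ to 2 = (5, 45, -0.1), Δ to 3 = (70, 130, -0.2).
∂h/∂x = +0.001600, ∂h/∂y = -0.002400 (det = -2500).
|∇h| = √(0.001600² + -0.002400²) = 0.002884
Seepage velocity v = K·i/n = 0.26 × 0.002884 / 0.43 = 0.001744 m/day = 0.637 m/yr.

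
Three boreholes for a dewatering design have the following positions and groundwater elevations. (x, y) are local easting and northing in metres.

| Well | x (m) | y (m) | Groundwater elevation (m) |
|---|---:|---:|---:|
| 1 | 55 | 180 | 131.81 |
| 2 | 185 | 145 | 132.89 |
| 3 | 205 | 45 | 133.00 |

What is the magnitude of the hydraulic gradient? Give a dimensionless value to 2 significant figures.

0.0085

Taking 1 as reference: 2−1 = (130, -35, +1.08); 3−1 = (150, -135, +1.19).
Solve a·Δx + b·Δy = Δh: det = 130·(-135) − 150·(-35) = -12300.
∂h/∂x = [(+1.08)·(-135) − (+1.19)·(-35)] / -12300 = +0.008467
∂h/∂y = [130·(+1.19) − 150·(+1.08)] / -12300 = +0.0005935
|∇h| = √(0.008467² + 0.0005935²) = 0.008488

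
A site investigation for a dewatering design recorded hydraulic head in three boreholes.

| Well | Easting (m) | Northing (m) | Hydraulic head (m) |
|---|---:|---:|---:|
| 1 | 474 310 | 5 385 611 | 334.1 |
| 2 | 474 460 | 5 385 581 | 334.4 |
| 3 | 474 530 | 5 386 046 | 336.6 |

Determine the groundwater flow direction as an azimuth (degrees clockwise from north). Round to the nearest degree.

214°

With h = a·x + b·y + c and 1 as origin, the differences give:
  150·a + (-30)·b = +0.3
  220·a + 435·b = +2.5
Eliminate b (×435 and ×(-30), subtract): 71850·a = 205.50 → a = ∂h/∂x = +0.002860
Back-substitute: b = ∂h/∂y = +0.004301.
Flow direction (−∇h) has components (-0.002860 E, -0.004301 N).
Azimuth = atan2(E, N) = atan2(-0.002860, -0.004301) = 213.6° ≈ 214°.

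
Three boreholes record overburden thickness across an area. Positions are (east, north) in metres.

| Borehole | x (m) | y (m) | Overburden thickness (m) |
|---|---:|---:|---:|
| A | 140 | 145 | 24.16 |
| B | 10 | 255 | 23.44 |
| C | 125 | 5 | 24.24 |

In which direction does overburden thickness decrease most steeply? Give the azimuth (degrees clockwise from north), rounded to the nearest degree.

283°

Three-point gradient (reference A): Δ to B = (-130, 110, -0.72), Δ to C = (-15, -140, +0.08).
∂d/∂x = +0.004635, ∂d/∂y = -0.001068 (det = 19850).
Steepest decrease is along −∇f: components (-0.004635 E, +0.001068 N).
Azimuth = atan2(-0.004635, +0.001068) = 283.0° ≈ 283°.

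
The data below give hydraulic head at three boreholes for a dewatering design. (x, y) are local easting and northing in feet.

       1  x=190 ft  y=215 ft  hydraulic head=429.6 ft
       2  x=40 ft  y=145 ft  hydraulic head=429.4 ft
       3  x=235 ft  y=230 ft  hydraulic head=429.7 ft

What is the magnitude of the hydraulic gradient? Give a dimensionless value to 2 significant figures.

Differences from 1: to 2 (Δx, Δy, Δh) = (-150, -70, -0.2); to 3 = (45, 15, +0.1).
Solve a·Δx + b·Δy = Δh: det = (-150)·15 − 45·(-70) = 900.
∂h/∂x = [(-0.2)·15 − (+0.1)·(-70)] / 900 = +0.004444
∂h/∂y = [(-150)·(+0.1) − 45·(-0.2)] / 900 = -0.006667
|∇h| = √(0.004444² + -0.006667²) = 0.008012

0.0080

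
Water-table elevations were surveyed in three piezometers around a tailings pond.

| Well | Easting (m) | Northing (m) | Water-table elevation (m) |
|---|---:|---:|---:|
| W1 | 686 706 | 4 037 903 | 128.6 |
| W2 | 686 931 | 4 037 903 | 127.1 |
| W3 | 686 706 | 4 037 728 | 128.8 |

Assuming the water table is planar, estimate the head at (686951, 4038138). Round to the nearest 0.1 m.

126.7 m

∂h/∂x = (127.1 − 128.6) / (686931 − 686706) = -0.006667
∂h/∂y = (128.8 − 128.6) / (4037728 − 4037903) = -0.001143
h(686951, 4038138) = 128.6 + (-0.006667)·(245) + (-0.001143)·(235) = 128.6 -1.633 -0.269 = 126.698 m.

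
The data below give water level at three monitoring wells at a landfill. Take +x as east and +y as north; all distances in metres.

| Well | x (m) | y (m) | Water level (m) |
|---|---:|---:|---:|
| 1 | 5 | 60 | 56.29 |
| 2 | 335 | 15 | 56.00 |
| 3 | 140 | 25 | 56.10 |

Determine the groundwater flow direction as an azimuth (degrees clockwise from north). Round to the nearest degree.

Differences from 1: to 2 (Δx, Δy, Δh) = (330, -45, -0.29); to 3 = (135, -35, -0.19).
Solve a·Δx + b·Δy = Δh: det = 330·(-35) − 135·(-45) = -5475.
∂h/∂x = [(-0.29)·(-35) − (-0.19)·(-45)] / -5475 = -0.0002922
∂h/∂y = [330·(-0.19) − 135·(-0.29)] / -5475 = +0.004301
Flow direction (−∇h) has components (+0.0002922 E, -0.004301 N).
Azimuth = atan2(E, N) = atan2(+0.0002922, -0.004301) = 176.1° ≈ 176°.

176°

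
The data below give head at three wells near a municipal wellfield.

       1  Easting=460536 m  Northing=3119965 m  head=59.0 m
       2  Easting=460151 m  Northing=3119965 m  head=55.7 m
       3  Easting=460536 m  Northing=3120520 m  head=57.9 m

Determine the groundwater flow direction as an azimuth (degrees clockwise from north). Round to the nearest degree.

283°

∂h/∂x = (55.7 − 59.0) / (460151 − 460536) = +0.008571
∂h/∂y = (57.9 − 59.0) / (3120520 − 3119965) = -0.001982
Flow direction (−∇h) has components (-0.008571 E, +0.001982 N).
Azimuth = atan2(E, N) = atan2(-0.008571, +0.001982) = 283.0° ≈ 283°.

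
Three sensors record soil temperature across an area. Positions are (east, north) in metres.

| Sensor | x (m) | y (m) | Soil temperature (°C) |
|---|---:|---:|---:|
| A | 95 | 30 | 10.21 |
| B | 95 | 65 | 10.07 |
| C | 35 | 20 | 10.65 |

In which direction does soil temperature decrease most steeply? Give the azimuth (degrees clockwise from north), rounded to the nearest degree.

Three-point gradient (reference A): Δ to B = (0, 35, -0.14), Δ to C = (-60, -10, +0.44).
∂T/∂x = -0.006667, ∂T/∂y = -0.004000 (det = 2100).
Steepest decrease is along −∇f: components (+0.006667 E, +0.004000 N).
Azimuth = atan2(+0.006667, +0.004000) = 59.0° ≈ 059°.

059°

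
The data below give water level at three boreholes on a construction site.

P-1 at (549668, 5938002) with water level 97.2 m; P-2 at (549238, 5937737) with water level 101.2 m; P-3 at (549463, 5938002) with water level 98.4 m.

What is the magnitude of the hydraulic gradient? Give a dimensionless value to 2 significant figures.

0.0081

Differences from P-1: to P-2 (Δx, Δy, Δh) = (-430, -265, +4.0); to P-3 = (-205, 0, +1.2).
Solve a·Δx + b·Δy = Δh: det = (-430)·0 − (-205)·(-265) = -54325.
∂h/∂x = [(+4.0)·0 − (+1.2)·(-265)] / -54325 = -0.005854
∂h/∂y = [(-430)·(+1.2) − (-205)·(+4.0)] / -54325 = -0.005596
|∇h| = √(-0.005854² + -0.005596²) = 0.008098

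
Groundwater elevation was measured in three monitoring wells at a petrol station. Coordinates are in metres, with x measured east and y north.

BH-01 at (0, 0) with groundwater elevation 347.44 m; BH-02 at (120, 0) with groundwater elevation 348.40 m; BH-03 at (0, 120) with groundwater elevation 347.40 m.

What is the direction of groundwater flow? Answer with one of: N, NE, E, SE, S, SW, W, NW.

∂h/∂x = (348.40 − 347.44) / (120 − 0) = +0.008000
∂h/∂y = (347.40 − 347.44) / (120 − 0) = -0.0003333
Flow = −∇h = (-0.008000 east, +0.0003333 north), which points west.

W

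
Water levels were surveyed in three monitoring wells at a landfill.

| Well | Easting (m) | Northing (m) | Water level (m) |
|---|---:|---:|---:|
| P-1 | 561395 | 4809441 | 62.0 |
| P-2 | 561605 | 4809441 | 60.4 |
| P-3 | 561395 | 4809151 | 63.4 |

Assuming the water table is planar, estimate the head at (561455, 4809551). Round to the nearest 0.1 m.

61.0 m

∂h/∂x = (60.4 − 62.0) / (561605 − 561395) = -0.007619
∂h/∂y = (63.4 − 62.0) / (4809151 − 4809441) = -0.004828
h(561455, 4809551) = 62.0 + (-0.007619)·(60) + (-0.004828)·(110) = 62.0 -0.457 -0.531 = 61.012 m.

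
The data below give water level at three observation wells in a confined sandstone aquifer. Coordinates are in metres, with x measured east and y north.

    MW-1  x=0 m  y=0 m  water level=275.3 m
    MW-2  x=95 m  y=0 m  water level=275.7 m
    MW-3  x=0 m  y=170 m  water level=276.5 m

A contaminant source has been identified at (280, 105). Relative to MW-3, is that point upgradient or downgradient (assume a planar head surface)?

∂h/∂x = (275.7 − 275.3) / (95 − 0) = +0.004211
∂h/∂y = (276.5 − 275.3) / (170 − 0) = +0.007059
Head at (280, 105) = 275.3 + (+0.004211)·(280) + (+0.007059)·(105) = 277.22 m.
That is higher than the 276.5 m at MW-3, so the point is upgradient.

upgradient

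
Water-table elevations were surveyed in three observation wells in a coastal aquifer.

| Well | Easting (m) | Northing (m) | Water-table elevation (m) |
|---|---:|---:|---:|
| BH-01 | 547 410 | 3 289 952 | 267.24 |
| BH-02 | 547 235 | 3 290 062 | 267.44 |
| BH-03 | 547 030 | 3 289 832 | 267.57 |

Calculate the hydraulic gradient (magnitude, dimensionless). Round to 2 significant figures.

Differences from BH-01: to BH-02 (Δx, Δy, Δh) = (-175, 110, +0.20); to BH-03 = (-380, -120, +0.33).
Determinant of the coordinate differences = (-175)·(-120) − (-380)·110 = 62800.
∂h/∂x = [(+0.20)·(-120) − (+0.33)·110] / 62800 = -0.0009602
∂h/∂y = [(-175)·(+0.33) − (-380)·(+0.20)] / 62800 = +0.0002906
|∇h| = √(-0.0009602² + 0.0002906²) = 0.001003

0.0010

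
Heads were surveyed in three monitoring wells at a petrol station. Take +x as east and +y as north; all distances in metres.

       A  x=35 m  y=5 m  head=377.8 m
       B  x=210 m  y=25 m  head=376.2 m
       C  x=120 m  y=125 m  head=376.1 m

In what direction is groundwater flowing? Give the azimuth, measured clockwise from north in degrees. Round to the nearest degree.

Differences from A: to B (Δx, Δy, Δh) = (175, 20, -1.6); to C = (85, 120, -1.7).
Solve a·Δx + b·Δy = Δh: det = 175·120 − 85·20 = 19300.
∂h/∂x = [(-1.6)·120 − (-1.7)·20] / 19300 = -0.008187
∂h/∂y = [175·(-1.7) − 85·(-1.6)] / 19300 = -0.008368
Flow direction (−∇h) has components (+0.008187 E, +0.008368 N).
Azimuth = atan2(E, N) = atan2(+0.008187, +0.008368) = 44.4° ≈ 044°.

044°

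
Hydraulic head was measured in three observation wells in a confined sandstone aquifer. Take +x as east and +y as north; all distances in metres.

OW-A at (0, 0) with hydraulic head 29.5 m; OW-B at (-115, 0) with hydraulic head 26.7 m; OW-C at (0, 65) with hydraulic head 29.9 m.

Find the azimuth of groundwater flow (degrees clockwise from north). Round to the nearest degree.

∂h/∂x = (26.7 − 29.5) / (-115 − 0) = +0.02435
∂h/∂y = (29.9 − 29.5) / (65 − 0) = +0.006154
Flow direction (−∇h) has components (-0.02435 E, -0.006154 N).
Azimuth = atan2(E, N) = atan2(-0.02435, -0.006154) = 255.8° ≈ 256°.

256°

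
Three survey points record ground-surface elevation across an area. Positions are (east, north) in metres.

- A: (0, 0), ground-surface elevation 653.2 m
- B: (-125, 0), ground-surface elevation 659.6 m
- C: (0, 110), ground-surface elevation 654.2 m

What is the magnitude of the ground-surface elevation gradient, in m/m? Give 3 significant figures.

0.0520 m/m

∂z/∂x = (659.6 − 653.2) / (-125 − 0) = -0.05120
∂z/∂y = (654.2 − 653.2) / (110 − 0) = +0.009091
|∇f| = √(-0.05120² + 0.009091²) = 0.052 m/m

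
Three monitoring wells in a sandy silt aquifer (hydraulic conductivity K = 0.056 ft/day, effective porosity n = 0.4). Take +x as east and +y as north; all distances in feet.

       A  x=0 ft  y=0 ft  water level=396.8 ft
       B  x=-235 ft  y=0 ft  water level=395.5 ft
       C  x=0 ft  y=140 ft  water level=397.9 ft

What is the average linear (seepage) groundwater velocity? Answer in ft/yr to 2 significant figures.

∂h/∂x = (395.5 − 396.8) / (-235 − 0) = +0.005532
∂h/∂y = (397.9 − 396.8) / (140 − 0) = +0.007857
|∇h| = √(0.005532² + 0.007857²) = 0.009609
Seepage velocity v = K·i/n = 0.056 × 0.009609 / 0.4 = 0.001345 ft/day = 0.4913 ft/yr.

0.49 ft/yr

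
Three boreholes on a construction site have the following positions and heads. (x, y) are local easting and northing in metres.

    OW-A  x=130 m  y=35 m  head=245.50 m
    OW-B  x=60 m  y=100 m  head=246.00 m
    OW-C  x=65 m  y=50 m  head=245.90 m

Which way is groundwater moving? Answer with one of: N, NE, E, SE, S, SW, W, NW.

E

Three-point gradient (reference OW-A): Δ to OW-B = (-70, 65, +0.50), Δ to OW-C = (-65, 15, +0.40).
∂h/∂x = -0.005827, ∂h/∂y = +0.001417 (det = 3175).
Flow = −∇h = (+0.005827 east, -0.001417 north), which points east.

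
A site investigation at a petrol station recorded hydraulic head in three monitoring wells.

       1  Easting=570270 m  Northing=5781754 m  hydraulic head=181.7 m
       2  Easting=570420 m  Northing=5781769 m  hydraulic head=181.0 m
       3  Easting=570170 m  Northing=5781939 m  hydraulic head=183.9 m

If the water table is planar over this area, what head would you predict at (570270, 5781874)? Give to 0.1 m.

Differences from 1: to 2 (Δx, Δy, Δh) = (150, 15, -0.7); to 3 = (-100, 185, +2.2).
Solve a·Δx + b·Δy = Δh: det = 150·185 − (-100)·15 = 29250.
∂h/∂x = [(-0.7)·185 − (+2.2)·15] / 29250 = -0.005556
∂h/∂y = [150·(+2.2) − (-100)·(-0.7)] / 29250 = +0.008889
h(570270, 5781874) = 181.7 + (-0.005556)·(0) + (+0.008889)·(120) = 181.7 -0.000 +1.067 = 182.767 m.

182.8 m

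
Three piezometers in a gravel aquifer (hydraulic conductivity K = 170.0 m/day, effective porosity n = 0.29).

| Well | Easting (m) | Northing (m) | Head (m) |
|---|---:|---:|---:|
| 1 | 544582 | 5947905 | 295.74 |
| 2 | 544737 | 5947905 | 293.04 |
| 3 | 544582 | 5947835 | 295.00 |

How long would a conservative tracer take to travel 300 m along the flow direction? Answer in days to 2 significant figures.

∂h/∂x = (293.04 − 295.74) / (544737 − 544582) = -0.01742
∂h/∂y = (295.00 − 295.74) / (5947835 − 5947905) = +0.01057
|∇h| = √(-0.01742² + 0.01057²) = 0.02038
Seepage velocity v = K·i/n = 170.0 × 0.02038 / 0.29 = 11.95 m/day.
t = 300 / 11.95 = 25.1 days.

25 days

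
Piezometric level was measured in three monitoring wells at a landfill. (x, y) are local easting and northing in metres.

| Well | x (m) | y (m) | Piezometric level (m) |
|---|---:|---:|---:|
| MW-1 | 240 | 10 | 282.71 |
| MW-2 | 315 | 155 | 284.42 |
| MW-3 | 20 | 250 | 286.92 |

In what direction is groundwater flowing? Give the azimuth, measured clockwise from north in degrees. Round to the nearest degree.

Differences from MW-1: to MW-2 (Δx, Δy, Δh) = (75, 145, +1.71); to MW-3 = (-220, 240, +4.21).
Solve a·Δx + b·Δy = Δh: det = 75·240 − (-220)·145 = 49900.
∂h/∂x = [(+1.71)·240 − (+4.21)·145] / 49900 = -0.004009
∂h/∂y = [75·(+4.21) − (-220)·(+1.71)] / 49900 = +0.01387
Flow direction (−∇h) has components (+0.004009 E, -0.01387 N).
Azimuth = atan2(E, N) = atan2(+0.004009, -0.01387) = 163.9° ≈ 164°.

164°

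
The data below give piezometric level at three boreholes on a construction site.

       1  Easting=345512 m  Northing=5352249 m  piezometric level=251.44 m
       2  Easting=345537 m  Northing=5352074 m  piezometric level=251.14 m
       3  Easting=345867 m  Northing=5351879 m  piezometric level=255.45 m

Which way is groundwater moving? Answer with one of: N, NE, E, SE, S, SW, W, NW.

W

Taking 1 as reference: 2−1 = (25, -175, -0.30); 3−1 = (355, -370, +4.01).
Solve a·Δx + b·Δy = Δh: det = 25·(-370) − 355·(-175) = 52875.
∂h/∂x = [(-0.30)·(-370) − (+4.01)·(-175)] / 52875 = +0.01537
∂h/∂y = [25·(+4.01) − 355·(-0.30)] / 52875 = +0.003910
Flow = −∇h = (-0.01537 east, -0.003910 north), which points west.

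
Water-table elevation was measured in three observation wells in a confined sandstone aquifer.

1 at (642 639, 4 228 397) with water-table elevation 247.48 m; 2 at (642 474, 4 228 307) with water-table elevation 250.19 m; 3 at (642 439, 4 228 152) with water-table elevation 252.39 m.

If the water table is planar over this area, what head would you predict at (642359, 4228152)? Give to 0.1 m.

253.2 m

Taking 1 as reference: 2−1 = (-165, -90, +2.71); 3−1 = (-200, -245, +4.91).
Solve a·Δx + b·Δy = Δh: det = (-165)·(-245) − (-200)·(-90) = 22425.
∂h/∂x = [(+2.71)·(-245) − (+4.91)·(-90)] / 22425 = -0.009902
∂h/∂y = [(-165)·(+4.91) − (-200)·(+2.71)] / 22425 = -0.01196
h(642359, 4228152) = 247.48 + (-0.009902)·(-280) + (-0.01196)·(-245) = 247.48 +2.773 +2.930 = 253.182 m.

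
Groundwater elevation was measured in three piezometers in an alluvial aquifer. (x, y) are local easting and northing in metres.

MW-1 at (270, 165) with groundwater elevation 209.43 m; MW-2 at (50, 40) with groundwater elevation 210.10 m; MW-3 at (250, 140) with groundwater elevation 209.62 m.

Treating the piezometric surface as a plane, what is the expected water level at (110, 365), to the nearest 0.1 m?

With h = a·x + b·y + c and MW-1 as origin, the differences give:
  (-220)·a + (-125)·b = +0.67
  (-20)·a + (-25)·b = +0.19
Eliminate b (×(-25) and ×(-125), subtract): 3000·a = 7.000 → a = ∂h/∂x = +0.002333
Back-substitute: b = ∂h/∂y = -0.009467.
h(110, 365) = 209.43 + (+0.002333)·(-160) + (-0.009467)·(200) = 209.43 -0.373 -1.893 = 207.163 m.

207.2 m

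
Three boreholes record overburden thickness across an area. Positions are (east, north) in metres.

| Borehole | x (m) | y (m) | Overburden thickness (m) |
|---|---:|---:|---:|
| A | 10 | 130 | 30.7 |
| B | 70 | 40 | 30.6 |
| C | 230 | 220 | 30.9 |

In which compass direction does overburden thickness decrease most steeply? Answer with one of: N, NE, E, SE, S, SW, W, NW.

S

Differences from A: to B (Δx, Δy, Δh) = (60, -90, -0.1); to C = (220, 90, +0.2).
Determinant of the coordinate differences = 60·90 − 220·(-90) = 25200.
∂d/∂x = [(-0.1)·90 − (+0.2)·(-90)] / 25200 = +0.0003571
∂d/∂y = [60·(+0.2) − 220·(-0.1)] / 25200 = +0.001349
Steepest decrease is along −∇f = (-0.0003571 E, -0.001349 N) → south.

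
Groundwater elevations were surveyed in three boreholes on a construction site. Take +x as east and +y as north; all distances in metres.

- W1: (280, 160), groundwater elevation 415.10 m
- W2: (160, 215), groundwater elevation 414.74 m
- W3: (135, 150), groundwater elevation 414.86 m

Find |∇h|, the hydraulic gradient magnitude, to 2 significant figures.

Three-point gradient (reference W1): Δ to W2 = (-120, 55, -0.36), Δ to W3 = (-145, -10, -0.24).
∂h/∂x = +0.001831, ∂h/∂y = -0.002550 (det = 9175).
|∇h| = √(0.001831² + -0.002550²) = 0.003139

0.0031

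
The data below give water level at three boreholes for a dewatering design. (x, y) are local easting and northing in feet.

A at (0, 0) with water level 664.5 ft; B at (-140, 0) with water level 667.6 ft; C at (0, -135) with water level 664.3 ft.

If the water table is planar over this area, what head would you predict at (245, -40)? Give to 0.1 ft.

659.0 ft

∂h/∂x = (667.6 − 664.5) / (-140 − 0) = -0.02214
∂h/∂y = (664.3 − 664.5) / (-135 − 0) = +0.001481
h(245, -40) = 664.5 + (-0.02214)·(245) + (+0.001481)·(-40) = 664.5 -5.425 -0.059 = 659.016 ft.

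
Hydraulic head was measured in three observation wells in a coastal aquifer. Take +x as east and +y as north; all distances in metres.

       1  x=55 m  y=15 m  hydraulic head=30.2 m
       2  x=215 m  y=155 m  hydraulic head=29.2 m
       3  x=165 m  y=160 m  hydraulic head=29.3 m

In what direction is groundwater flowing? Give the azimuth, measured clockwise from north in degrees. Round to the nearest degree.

029°

Differences from 1: to 2 (Δx, Δy, Δh) = (160, 140, -1.0); to 3 = (110, 145, -0.9).
Solve a·Δx + b·Δy = Δh: det = 160·145 − 110·140 = 7800.
∂h/∂x = [(-1.0)·145 − (-0.9)·140] / 7800 = -0.002436
∂h/∂y = [160·(-0.9) − 110·(-1.0)] / 7800 = -0.004359
Flow direction (−∇h) has components (+0.002436 E, +0.004359 N).
Azimuth = atan2(E, N) = atan2(+0.002436, +0.004359) = 29.2° ≈ 029°.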